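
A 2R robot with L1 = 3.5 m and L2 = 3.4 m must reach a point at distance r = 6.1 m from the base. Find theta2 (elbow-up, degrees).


cos(theta2) = (r^2 - L1^2 - L2^2) / (2*L1*L2)
cos(theta2) = (37.21 - 12.25 - 11.56) / 23.8
cos(theta2) = 0.563025
theta2 = 55.7347 degrees


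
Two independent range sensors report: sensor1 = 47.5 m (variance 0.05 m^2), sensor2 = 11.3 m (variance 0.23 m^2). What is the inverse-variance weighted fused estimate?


w1 = (1/var1) / (1/var1 + 1/var2)
   = 20.0 / (20.0 + 4.3478) = 0.8214
w2 = 1 - w1 = 0.1786
fused = w1*s1 + w2*s2 = 39.0179 + 2.0179
= 41.0357 m


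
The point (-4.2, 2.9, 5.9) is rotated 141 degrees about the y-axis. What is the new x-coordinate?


Rotation about y-axis: x' = x*cos(theta) + z*sin(theta)
= -4.2 * -0.7771 + 5.9 * 0.6293
= 6.977


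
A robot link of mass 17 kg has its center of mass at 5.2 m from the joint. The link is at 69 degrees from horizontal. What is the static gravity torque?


tau = m*g*L*cos(angle)
= 17 * 9.81 * 5.2 * cos(69 deg)
= 17 * 9.81 * 5.2 * 0.3584
= 310.7781 Nm


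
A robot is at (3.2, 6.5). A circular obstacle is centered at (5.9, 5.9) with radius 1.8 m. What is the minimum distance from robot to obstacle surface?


center_dist = sqrt((3.2-5.9)^2 + (6.5-5.9)^2)
= sqrt(7.29 + 0.36)
= 2.7659
min_dist = center_dist - radius = 2.7659 - 1.8 = 0.9659 m


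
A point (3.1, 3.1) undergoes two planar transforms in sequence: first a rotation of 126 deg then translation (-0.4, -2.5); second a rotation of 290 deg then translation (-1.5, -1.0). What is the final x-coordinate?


After transform 1:
x1 = cos(126)*3.1 - sin(126)*3.1 + -0.4 = -4.7301
y1 = sin(126)*3.1 + cos(126)*3.1 + -2.5 = -1.8142
After transform 2:
x2 = cos(290)*-4.7301 - sin(290)*-1.8142 + -1.5
= -4.8226


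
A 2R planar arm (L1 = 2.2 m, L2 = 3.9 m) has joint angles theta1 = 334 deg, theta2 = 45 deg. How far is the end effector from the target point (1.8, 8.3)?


End effector via forward kinematics:
x = L1*cos(t1) + L2*cos(t1+t2) = 5.6649
y = L1*sin(t1) + L2*sin(t1+t2) = 0.3053
Distance to target:
d = sqrt((1.8 - 5.6649)^2 + (8.3 - 0.3053)^2)
= sqrt(14.9372 + 63.9152)
= 8.8799 m


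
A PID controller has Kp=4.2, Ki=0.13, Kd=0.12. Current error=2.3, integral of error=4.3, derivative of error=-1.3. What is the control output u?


u = Kp*e + Ki*int(e) + Kd*de/dt
= 4.2*2.3 + 0.13*4.3 + 0.12*(-1.3)
= 9.66 + 0.559 + -0.156
= 10.063


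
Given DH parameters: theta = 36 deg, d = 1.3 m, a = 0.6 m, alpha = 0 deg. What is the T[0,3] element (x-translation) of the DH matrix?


T[0,3] = a * cos(theta)
= 0.6 * cos(36 deg)
= 0.6 * 0.809
= 0.4854


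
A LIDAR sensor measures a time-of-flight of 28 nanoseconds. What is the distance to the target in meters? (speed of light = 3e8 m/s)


tof = 28 ns = 2.8e-08 s
dist = c * tof / 2
= 3e8 * 2.8e-08 / 2
= 4.2 m


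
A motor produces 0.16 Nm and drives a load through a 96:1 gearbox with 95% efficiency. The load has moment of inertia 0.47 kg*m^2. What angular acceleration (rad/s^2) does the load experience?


tau_out = tau_motor * N * eta
= 0.16 * 96 * 0.95 = 14.592 Nm
alpha = tau_out / I = 14.592 / 0.47
= 31.0468 rad/s^2


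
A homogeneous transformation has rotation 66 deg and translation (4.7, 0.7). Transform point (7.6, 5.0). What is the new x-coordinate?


x' = cos(theta)*px - sin(theta)*py + tx
= 0.4067*7.6 - 0.9135*5.0 + 4.7
= 3.2235


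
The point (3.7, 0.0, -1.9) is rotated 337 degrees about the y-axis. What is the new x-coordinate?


Rotation about y-axis: x' = x*cos(theta) + z*sin(theta)
= 3.7 * 0.9205 + -1.9 * -0.3907
= 4.1483


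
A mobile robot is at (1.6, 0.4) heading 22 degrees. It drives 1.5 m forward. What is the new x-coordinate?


x_new = x0 + d*cos(theta)
= 1.6 + 1.5*cos(22)
= 1.6 + 1.3908
= 2.9908


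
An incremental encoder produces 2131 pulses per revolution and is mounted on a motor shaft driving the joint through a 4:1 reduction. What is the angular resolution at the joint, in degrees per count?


counts per rev = 2131
effective counts at joint = 2131 * 4 = 8524
resolution = 360 / 8524
= 0.0422 deg/count


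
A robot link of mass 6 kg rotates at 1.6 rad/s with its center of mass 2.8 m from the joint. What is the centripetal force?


F = m * omega^2 * r
= 6 * 1.6^2 * 2.8
= 6 * 2.56 * 2.8
= 43.008 N


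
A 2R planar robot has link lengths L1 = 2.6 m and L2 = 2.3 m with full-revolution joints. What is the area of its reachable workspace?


r_max = L1 + L2 = 4.9 m
r_min = |L1 - L2| = 0.3 m
Area = pi*(r_max^2 - r_min^2)
= pi*(24.01 - 0.09)
= pi * 23.92
= 75.1469 m^2


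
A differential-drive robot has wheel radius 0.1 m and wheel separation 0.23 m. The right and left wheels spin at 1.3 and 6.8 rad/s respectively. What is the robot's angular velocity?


vR = r*wR = 0.1*1.3 = 0.13 m/s
vL = r*wL = 0.1*6.8 = 0.68 m/s
v = (vR+vL)/2 = 0.405 m/s
omega = (vR-vL)/L = -2.3913 rad/s
angular velocity = -2.3913 rad/s


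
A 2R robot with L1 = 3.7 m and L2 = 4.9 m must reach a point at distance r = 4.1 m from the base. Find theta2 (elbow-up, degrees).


cos(theta2) = (r^2 - L1^2 - L2^2) / (2*L1*L2)
cos(theta2) = (16.81 - 13.69 - 24.01) / 36.26
cos(theta2) = -0.576117
theta2 = 125.1779 degrees


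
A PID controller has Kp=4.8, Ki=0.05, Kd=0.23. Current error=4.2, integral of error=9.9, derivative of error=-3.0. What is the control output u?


u = Kp*e + Ki*int(e) + Kd*de/dt
= 4.8*4.2 + 0.05*9.9 + 0.23*(-3.0)
= 20.16 + 0.495 + -0.69
= 19.965


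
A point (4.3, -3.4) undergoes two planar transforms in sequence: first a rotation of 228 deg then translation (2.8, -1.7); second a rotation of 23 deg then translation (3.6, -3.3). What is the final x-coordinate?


After transform 1:
x1 = cos(228)*4.3 - sin(228)*-3.4 + 2.8 = -2.604
y1 = sin(228)*4.3 + cos(228)*-3.4 + -1.7 = -2.6205
After transform 2:
x2 = cos(23)*-2.604 - sin(23)*-2.6205 + 3.6
= 2.227


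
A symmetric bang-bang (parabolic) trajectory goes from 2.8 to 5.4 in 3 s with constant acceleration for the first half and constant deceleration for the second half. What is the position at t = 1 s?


Symmetric rest-to-rest: each phase covers (pf-p0)/2 in time T/2. 0.5*a*(T/2)^2 = (pf-p0)/2 => a = 4*(pf-p0)/T^2
a = 4*(5.4-2.8)/3^2 = 1.1556
t = 1 is in the acceleration phase (t <= T/2).
p = p0 + 0.5*a*t^2 = 2.8 + 0.5*1.1556*1^2
= 3.3778


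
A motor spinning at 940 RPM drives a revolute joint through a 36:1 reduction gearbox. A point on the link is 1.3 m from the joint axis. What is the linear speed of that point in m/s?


omega_motor = 940 * 2*pi/60 = 98.4366 rad/s
omega_joint = omega_motor / 36 = 2.7343 rad/s
v = omega_joint * r = 2.7343 * 1.3
= 3.5547 m/s


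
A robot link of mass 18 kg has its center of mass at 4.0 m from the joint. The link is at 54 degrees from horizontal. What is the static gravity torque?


tau = m*g*L*cos(angle)
= 18 * 9.81 * 4.0 * cos(54 deg)
= 18 * 9.81 * 4.0 * 0.5878
= 415.1645 Nm


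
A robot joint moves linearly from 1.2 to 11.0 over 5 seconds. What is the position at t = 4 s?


s = t/T = 4/5 = 0.8
p(t) = p0 + (pf-p0)*s
= 1.2 + (11.0 - 1.2) * 0.8
= 9.04


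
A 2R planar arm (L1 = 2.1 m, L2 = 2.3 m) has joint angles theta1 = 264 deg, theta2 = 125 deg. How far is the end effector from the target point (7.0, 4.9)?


End effector via forward kinematics:
x = L1*cos(t1) + L2*cos(t1+t2) = 1.7921
y = L1*sin(t1) + L2*sin(t1+t2) = -0.9734
Distance to target:
d = sqrt((7.0 - 1.7921)^2 + (4.9 - -0.9734)^2)
= sqrt(27.1221 + 34.4972)
= 7.8498 m


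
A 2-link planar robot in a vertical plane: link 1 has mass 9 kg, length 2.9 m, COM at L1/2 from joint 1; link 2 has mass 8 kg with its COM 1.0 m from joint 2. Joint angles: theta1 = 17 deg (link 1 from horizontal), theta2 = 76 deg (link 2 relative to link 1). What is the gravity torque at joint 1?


Horizontal distance from joint 1 to link-1 COM:
  x_c1 = (L1/2)*cos(t1) = 1.45 * 0.9563 = 1.3866 m
Horizontal distance from joint 1 to link-2 COM:
  x_c2 = L1*cos(t1) + Lc2*cos(t1+t2)
       = 2.9*0.9563 + 1.0*-0.0523 = 2.7209 m
tau1 = m1*g*x_c1 + m2*g*x_c2
     = 9*9.81*1.3866 + 8*9.81*2.7209
     = 122.4266 + 213.54
     = 335.9666 Nm


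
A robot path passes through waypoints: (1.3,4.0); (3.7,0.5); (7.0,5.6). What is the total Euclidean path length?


Segment lengths:
  seg1 = sqrt((2.4)^2 + (-3.5)^2) = 4.2438
  seg2 = sqrt((3.3)^2 + (5.1)^2) = 6.0745
Total = 10.3184


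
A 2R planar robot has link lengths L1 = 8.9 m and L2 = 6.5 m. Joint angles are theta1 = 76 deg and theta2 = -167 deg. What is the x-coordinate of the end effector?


Convert angles to radians: theta1 = 1.3265, theta2 = -2.9147
x = L1*cos(theta1) + L2*cos(theta1+theta2)
x = 2.1531 + -0.1134
x = 2.0397


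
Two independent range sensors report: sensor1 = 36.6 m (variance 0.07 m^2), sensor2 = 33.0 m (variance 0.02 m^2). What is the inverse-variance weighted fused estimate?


w1 = (1/var1) / (1/var1 + 1/var2)
   = 14.2857 / (14.2857 + 50.0) = 0.2222
w2 = 1 - w1 = 0.7778
fused = w1*s1 + w2*s2 = 8.1333 + 25.6667
= 33.8 m


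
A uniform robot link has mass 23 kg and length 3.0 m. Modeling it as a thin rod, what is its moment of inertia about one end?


I = (1/3) * m * L^2
= (1/3) * 23 * 3.0^2
= 0.333333 * 23 * 9.0
= 69.0 kg*m^2


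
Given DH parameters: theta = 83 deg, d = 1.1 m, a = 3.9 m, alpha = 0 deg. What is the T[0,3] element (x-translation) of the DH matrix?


T[0,3] = a * cos(theta)
= 3.9 * cos(83 deg)
= 3.9 * 0.1219
= 0.4753


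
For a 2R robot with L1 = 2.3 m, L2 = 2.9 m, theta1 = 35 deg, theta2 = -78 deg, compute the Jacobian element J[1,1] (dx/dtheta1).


J[1,1] = -L1*sin(t1) - L2*sin(t1+t2)
= -2.3*sin(35) - 2.9*sin(-43)
= 0.6586


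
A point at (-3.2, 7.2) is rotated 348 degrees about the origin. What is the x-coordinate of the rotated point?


x' = x*cos(theta) - y*sin(theta)
cos(348 deg) = 0.9781, sin(348 deg) = -0.2079
x' = -3.2 * 0.9781 - 7.2 * -0.2079
= -3.1301 - -1.497
= -1.6331


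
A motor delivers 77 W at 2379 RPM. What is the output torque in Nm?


omega = 2379 * 2*pi/60 = 249.1283 rad/s
tau = P / omega = 77 / 249.1283
= 0.3091 Nm


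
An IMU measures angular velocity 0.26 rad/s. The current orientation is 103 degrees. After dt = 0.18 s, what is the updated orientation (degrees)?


delta_theta = w * dt = 0.26 * 0.18 = 0.0468 rad
= 2.6814 deg
theta_new = 103 + 2.6814 = 105.6814 deg


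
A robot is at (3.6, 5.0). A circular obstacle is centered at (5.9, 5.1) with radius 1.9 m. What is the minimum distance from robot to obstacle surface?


center_dist = sqrt((3.6-5.9)^2 + (5.0-5.1)^2)
= sqrt(5.29 + 0.01)
= 2.3022
min_dist = center_dist - radius = 2.3022 - 1.9 = 0.4022 m


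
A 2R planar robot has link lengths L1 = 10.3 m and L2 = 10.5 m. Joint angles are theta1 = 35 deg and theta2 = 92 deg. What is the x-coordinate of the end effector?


Convert angles to radians: theta1 = 0.6109, theta2 = 1.6057
x = L1*cos(theta1) + L2*cos(theta1+theta2)
x = 8.4373 + -6.3191
x = 2.1182


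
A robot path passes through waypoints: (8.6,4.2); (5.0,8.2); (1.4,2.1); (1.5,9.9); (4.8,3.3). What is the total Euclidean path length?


Segment lengths:
  seg1 = sqrt((-3.6)^2 + (4.0)^2) = 5.3814
  seg2 = sqrt((-3.6)^2 + (-6.1)^2) = 7.0831
  seg3 = sqrt((0.1)^2 + (7.8)^2) = 7.8006
  seg4 = sqrt((3.3)^2 + (-6.6)^2) = 7.379
Total = 27.6442


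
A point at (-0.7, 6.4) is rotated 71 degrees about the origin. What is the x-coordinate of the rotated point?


x' = x*cos(theta) - y*sin(theta)
cos(71 deg) = 0.3256, sin(71 deg) = 0.9455
x' = -0.7 * 0.3256 - 6.4 * 0.9455
= -0.2279 - 6.0513
= -6.2792


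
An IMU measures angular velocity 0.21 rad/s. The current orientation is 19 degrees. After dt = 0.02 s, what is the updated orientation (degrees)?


delta_theta = w * dt = 0.21 * 0.02 = 0.0042 rad
= 0.2406 deg
theta_new = 19 + 0.2406 = 19.2406 deg


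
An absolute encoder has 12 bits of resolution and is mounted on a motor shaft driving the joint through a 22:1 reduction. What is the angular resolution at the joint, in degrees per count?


counts = 2^12 = 4096
effective counts at joint = 4096 * 22 = 90112
resolution = 360 / 90112
= 0.004 deg/count


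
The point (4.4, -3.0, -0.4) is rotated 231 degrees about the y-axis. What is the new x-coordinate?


Rotation about y-axis: x' = x*cos(theta) + z*sin(theta)
= 4.4 * -0.6293 + -0.4 * -0.7771
= -2.4582


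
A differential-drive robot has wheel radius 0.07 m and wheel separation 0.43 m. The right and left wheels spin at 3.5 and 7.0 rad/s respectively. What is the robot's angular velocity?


vR = r*wR = 0.07*3.5 = 0.245 m/s
vL = r*wL = 0.07*7.0 = 0.49 m/s
v = (vR+vL)/2 = 0.3675 m/s
omega = (vR-vL)/L = -0.5698 rad/s
angular velocity = -0.5698 rad/s


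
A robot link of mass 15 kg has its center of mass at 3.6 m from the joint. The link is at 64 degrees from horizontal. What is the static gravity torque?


tau = m*g*L*cos(angle)
= 15 * 9.81 * 3.6 * cos(64 deg)
= 15 * 9.81 * 3.6 * 0.4384
= 232.2227 Nm


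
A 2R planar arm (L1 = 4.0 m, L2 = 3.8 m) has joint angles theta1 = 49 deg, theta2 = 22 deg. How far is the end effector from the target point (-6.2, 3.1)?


End effector via forward kinematics:
x = L1*cos(t1) + L2*cos(t1+t2) = 3.8614
y = L1*sin(t1) + L2*sin(t1+t2) = 6.6118
Distance to target:
d = sqrt((-6.2 - 3.8614)^2 + (3.1 - 6.6118)^2)
= sqrt(101.2317 + 12.3328)
= 10.6567 m


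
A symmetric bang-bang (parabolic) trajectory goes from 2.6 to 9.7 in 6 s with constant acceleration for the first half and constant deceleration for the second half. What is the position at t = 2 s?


Symmetric rest-to-rest: each phase covers (pf-p0)/2 in time T/2. 0.5*a*(T/2)^2 = (pf-p0)/2 => a = 4*(pf-p0)/T^2
a = 4*(9.7-2.6)/6^2 = 0.7889
t = 2 is in the acceleration phase (t <= T/2).
p = p0 + 0.5*a*t^2 = 2.6 + 0.5*0.7889*2^2
= 4.1778


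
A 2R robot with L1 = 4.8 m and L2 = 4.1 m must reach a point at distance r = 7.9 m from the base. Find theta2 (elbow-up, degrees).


cos(theta2) = (r^2 - L1^2 - L2^2) / (2*L1*L2)
cos(theta2) = (62.41 - 23.04 - 16.81) / 39.36
cos(theta2) = 0.573171
theta2 = 55.0284 degrees


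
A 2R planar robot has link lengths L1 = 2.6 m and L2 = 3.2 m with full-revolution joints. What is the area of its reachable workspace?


r_max = L1 + L2 = 5.8 m
r_min = |L1 - L2| = 0.6 m
Area = pi*(r_max^2 - r_min^2)
= pi*(33.64 - 0.36)
= pi * 33.28
= 104.5522 m^2


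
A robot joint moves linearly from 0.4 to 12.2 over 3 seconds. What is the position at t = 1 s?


s = t/T = 1/3 = 0.3333
p(t) = p0 + (pf-p0)*s
= 0.4 + (12.2 - 0.4) * 0.3333
= 4.3333


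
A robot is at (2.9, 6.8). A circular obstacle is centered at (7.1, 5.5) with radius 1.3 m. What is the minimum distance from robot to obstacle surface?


center_dist = sqrt((2.9-7.1)^2 + (6.8-5.5)^2)
= sqrt(17.64 + 1.69)
= 4.3966
min_dist = center_dist - radius = 4.3966 - 1.3 = 3.0966 m


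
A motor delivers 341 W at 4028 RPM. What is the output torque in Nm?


omega = 4028 * 2*pi/60 = 421.8112 rad/s
tau = P / omega = 341 / 421.8112
= 0.8084 Nm


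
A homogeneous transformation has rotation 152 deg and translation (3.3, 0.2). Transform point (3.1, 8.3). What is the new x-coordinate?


x' = cos(theta)*px - sin(theta)*py + tx
= -0.8829*3.1 - 0.4695*8.3 + 3.3
= -3.3338


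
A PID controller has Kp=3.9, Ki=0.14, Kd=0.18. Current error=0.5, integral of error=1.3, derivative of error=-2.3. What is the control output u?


u = Kp*e + Ki*int(e) + Kd*de/dt
= 3.9*0.5 + 0.14*1.3 + 0.18*(-2.3)
= 1.95 + 0.182 + -0.414
= 1.718


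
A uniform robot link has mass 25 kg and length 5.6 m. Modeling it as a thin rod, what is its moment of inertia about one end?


I = (1/3) * m * L^2
= (1/3) * 25 * 5.6^2
= 0.333333 * 25 * 31.36
= 261.3333 kg*m^2


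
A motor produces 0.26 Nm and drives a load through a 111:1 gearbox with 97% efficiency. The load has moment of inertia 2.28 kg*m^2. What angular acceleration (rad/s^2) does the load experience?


tau_out = tau_motor * N * eta
= 0.26 * 111 * 0.97 = 27.9942 Nm
alpha = tau_out / I = 27.9942 / 2.28
= 12.2782 rad/s^2


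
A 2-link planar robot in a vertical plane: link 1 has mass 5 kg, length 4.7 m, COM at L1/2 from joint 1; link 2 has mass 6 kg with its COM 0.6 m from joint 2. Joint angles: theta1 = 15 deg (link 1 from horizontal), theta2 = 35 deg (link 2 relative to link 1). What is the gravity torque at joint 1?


Horizontal distance from joint 1 to link-1 COM:
  x_c1 = (L1/2)*cos(t1) = 2.35 * 0.9659 = 2.2699 m
Horizontal distance from joint 1 to link-2 COM:
  x_c2 = L1*cos(t1) + Lc2*cos(t1+t2)
       = 4.7*0.9659 + 0.6*0.6428 = 4.9255 m
tau1 = m1*g*x_c1 + m2*g*x_c2
     = 5*9.81*2.2699 + 6*9.81*4.9255
     = 111.3399 + 289.9163
     = 401.2562 Nm


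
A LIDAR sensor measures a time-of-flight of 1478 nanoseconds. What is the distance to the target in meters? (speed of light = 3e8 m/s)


tof = 1478 ns = 1.478e-06 s
dist = c * tof / 2
= 3e8 * 1.478e-06 / 2
= 221.7 m


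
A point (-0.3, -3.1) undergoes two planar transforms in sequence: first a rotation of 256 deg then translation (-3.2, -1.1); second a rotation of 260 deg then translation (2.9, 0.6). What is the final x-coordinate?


After transform 1:
x1 = cos(256)*-0.3 - sin(256)*-3.1 + -3.2 = -6.1353
y1 = sin(256)*-0.3 + cos(256)*-3.1 + -1.1 = -0.059
After transform 2:
x2 = cos(260)*-6.1353 - sin(260)*-0.059 + 2.9
= 3.9073


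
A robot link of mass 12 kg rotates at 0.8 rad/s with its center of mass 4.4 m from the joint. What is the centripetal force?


F = m * omega^2 * r
= 12 * 0.8^2 * 4.4
= 12 * 0.64 * 4.4
= 33.792 N


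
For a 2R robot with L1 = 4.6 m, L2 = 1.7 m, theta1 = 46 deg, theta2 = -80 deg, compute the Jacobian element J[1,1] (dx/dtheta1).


J[1,1] = -L1*sin(t1) - L2*sin(t1+t2)
= -4.6*sin(46) - 1.7*sin(-34)
= -2.3583


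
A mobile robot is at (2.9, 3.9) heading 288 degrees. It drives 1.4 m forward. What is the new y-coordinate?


y_new = y0 + d*sin(theta)
= 3.9 + 1.4*sin(288)
= 3.9 + -1.3315
= 2.5685


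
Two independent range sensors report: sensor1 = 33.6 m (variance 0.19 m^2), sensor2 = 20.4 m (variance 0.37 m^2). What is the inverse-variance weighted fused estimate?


w1 = (1/var1) / (1/var1 + 1/var2)
   = 5.2632 / (5.2632 + 2.7027) = 0.6607
w2 = 1 - w1 = 0.3393
fused = w1*s1 + w2*s2 = 22.2 + 6.9214
= 29.1214 m


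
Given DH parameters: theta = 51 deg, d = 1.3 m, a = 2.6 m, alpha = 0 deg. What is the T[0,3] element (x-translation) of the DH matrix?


T[0,3] = a * cos(theta)
= 2.6 * cos(51 deg)
= 2.6 * 0.6293
= 1.6362


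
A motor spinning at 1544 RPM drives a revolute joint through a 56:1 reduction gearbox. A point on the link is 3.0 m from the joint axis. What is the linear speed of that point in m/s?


omega_motor = 1544 * 2*pi/60 = 161.6873 rad/s
omega_joint = omega_motor / 56 = 2.8873 rad/s
v = omega_joint * r = 2.8873 * 3.0
= 8.6618 m/s


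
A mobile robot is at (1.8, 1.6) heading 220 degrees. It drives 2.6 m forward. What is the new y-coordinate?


y_new = y0 + d*sin(theta)
= 1.6 + 2.6*sin(220)
= 1.6 + -1.6712
= -0.0712


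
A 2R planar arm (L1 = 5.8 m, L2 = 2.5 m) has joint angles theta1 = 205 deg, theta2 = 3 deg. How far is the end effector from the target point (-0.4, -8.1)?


End effector via forward kinematics:
x = L1*cos(t1) + L2*cos(t1+t2) = -7.464
y = L1*sin(t1) + L2*sin(t1+t2) = -3.6249
Distance to target:
d = sqrt((-0.4 - -7.464)^2 + (-8.1 - -3.6249)^2)
= sqrt(49.8994 + 20.0268)
= 8.3622 m


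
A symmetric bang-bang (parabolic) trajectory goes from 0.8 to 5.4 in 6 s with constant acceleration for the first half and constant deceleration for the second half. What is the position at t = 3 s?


Symmetric rest-to-rest: each phase covers (pf-p0)/2 in time T/2. 0.5*a*(T/2)^2 = (pf-p0)/2 => a = 4*(pf-p0)/T^2
a = 4*(5.4-0.8)/6^2 = 0.5111
t = 3 is in the acceleration phase (t <= T/2).
p = p0 + 0.5*a*t^2 = 0.8 + 0.5*0.5111*3^2
= 3.1


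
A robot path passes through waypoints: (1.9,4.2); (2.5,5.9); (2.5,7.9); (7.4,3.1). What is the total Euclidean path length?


Segment lengths:
  seg1 = sqrt((0.6)^2 + (1.7)^2) = 1.8028
  seg2 = sqrt((0.0)^2 + (2.0)^2) = 2.0
  seg3 = sqrt((4.9)^2 + (-4.8)^2) = 6.8593
Total = 10.6621


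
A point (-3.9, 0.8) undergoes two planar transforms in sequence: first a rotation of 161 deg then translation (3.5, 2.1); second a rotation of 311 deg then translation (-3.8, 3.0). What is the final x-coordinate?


After transform 1:
x1 = cos(161)*-3.9 - sin(161)*0.8 + 3.5 = 6.9271
y1 = sin(161)*-3.9 + cos(161)*0.8 + 2.1 = 0.0739
After transform 2:
x2 = cos(311)*6.9271 - sin(311)*0.0739 + -3.8
= 0.8003


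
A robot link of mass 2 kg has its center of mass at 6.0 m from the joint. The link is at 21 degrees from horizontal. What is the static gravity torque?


tau = m*g*L*cos(angle)
= 2 * 9.81 * 6.0 * cos(21 deg)
= 2 * 9.81 * 6.0 * 0.9336
= 109.9011 Nm


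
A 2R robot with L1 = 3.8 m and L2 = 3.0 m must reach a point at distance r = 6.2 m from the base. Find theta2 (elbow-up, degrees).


cos(theta2) = (r^2 - L1^2 - L2^2) / (2*L1*L2)
cos(theta2) = (38.44 - 14.44 - 9.0) / 22.8
cos(theta2) = 0.657895
theta2 = 48.8605 degrees


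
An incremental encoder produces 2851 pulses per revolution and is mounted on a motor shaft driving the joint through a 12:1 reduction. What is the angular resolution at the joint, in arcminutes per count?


counts per rev = 2851
effective counts at joint = 2851 * 12 = 34212
resolution = 360*60 / 34212
= 0.6314 arcmin/count


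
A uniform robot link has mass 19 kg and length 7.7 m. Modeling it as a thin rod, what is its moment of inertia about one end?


I = (1/3) * m * L^2
= (1/3) * 19 * 7.7^2
= 0.333333 * 19 * 59.29
= 375.5033 kg*m^2


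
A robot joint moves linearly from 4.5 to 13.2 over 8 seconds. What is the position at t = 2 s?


s = t/T = 2/8 = 0.25
p(t) = p0 + (pf-p0)*s
= 4.5 + (13.2 - 4.5) * 0.25
= 6.675


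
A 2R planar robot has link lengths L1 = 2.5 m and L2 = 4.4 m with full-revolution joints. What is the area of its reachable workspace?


r_max = L1 + L2 = 6.9 m
r_min = |L1 - L2| = 1.9 m
Area = pi*(r_max^2 - r_min^2)
= pi*(47.61 - 3.61)
= pi * 44.0
= 138.2301 m^2


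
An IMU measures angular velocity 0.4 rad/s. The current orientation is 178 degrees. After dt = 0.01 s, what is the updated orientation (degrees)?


delta_theta = w * dt = 0.4 * 0.01 = 0.004 rad
= 0.2292 deg
theta_new = 178 + 0.2292 = 178.2292 deg


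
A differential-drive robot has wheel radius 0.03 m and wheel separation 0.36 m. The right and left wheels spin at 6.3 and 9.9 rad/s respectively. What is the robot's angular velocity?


vR = r*wR = 0.03*6.3 = 0.189 m/s
vL = r*wL = 0.03*9.9 = 0.297 m/s
v = (vR+vL)/2 = 0.243 m/s
omega = (vR-vL)/L = -0.3 rad/s
angular velocity = -0.3 rad/s


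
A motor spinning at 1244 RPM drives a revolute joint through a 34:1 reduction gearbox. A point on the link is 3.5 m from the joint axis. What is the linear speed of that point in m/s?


omega_motor = 1244 * 2*pi/60 = 130.2714 rad/s
omega_joint = omega_motor / 34 = 3.8315 rad/s
v = omega_joint * r = 3.8315 * 3.5
= 13.4103 m/s


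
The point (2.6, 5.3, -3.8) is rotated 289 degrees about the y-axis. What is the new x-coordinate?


Rotation about y-axis: x' = x*cos(theta) + z*sin(theta)
= 2.6 * 0.3256 + -3.8 * -0.9455
= 4.4394


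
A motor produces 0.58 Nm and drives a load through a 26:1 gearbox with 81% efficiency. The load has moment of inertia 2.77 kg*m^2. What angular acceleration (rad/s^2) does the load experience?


tau_out = tau_motor * N * eta
= 0.58 * 26 * 0.81 = 12.2148 Nm
alpha = tau_out / I = 12.2148 / 2.77
= 4.4097 rad/s^2


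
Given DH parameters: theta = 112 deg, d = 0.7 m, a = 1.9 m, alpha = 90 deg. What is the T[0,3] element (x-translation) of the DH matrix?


T[0,3] = a * cos(theta)
= 1.9 * cos(112 deg)
= 1.9 * -0.3746
= -0.7118


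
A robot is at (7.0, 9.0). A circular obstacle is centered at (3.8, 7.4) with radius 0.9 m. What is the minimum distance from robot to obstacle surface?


center_dist = sqrt((7.0-3.8)^2 + (9.0-7.4)^2)
= sqrt(10.24 + 2.56)
= 3.5777
min_dist = center_dist - radius = 3.5777 - 0.9 = 2.6777 m


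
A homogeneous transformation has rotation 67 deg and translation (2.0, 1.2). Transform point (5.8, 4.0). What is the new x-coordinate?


x' = cos(theta)*px - sin(theta)*py + tx
= 0.3907*5.8 - 0.9205*4.0 + 2.0
= 0.5842


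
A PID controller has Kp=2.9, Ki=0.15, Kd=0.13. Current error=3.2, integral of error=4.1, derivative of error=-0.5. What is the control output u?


u = Kp*e + Ki*int(e) + Kd*de/dt
= 2.9*3.2 + 0.15*4.1 + 0.13*(-0.5)
= 9.28 + 0.615 + -0.065
= 9.83


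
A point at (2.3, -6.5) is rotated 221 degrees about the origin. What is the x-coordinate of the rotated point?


x' = x*cos(theta) - y*sin(theta)
cos(221 deg) = -0.7547, sin(221 deg) = -0.6561
x' = 2.3 * -0.7547 - -6.5 * -0.6561
= -1.7358 - 4.2644
= -6.0002


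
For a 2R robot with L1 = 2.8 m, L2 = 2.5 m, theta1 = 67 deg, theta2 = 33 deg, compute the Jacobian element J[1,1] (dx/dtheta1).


J[1,1] = -L1*sin(t1) - L2*sin(t1+t2)
= -2.8*sin(67) - 2.5*sin(100)
= -5.0394


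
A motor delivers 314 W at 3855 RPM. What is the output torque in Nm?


omega = 3855 * 2*pi/60 = 403.6947 rad/s
tau = P / omega = 314 / 403.6947
= 0.7778 Nm


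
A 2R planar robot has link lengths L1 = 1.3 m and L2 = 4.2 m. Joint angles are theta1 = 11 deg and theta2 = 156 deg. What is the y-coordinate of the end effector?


Convert angles to radians: theta1 = 0.192, theta2 = 2.7227
y = L1*sin(theta1) + L2*sin(theta1+theta2)
y = 0.2481 + 0.9448
y = 1.1928


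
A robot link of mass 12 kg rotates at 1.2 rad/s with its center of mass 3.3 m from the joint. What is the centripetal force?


F = m * omega^2 * r
= 12 * 1.2^2 * 3.3
= 12 * 1.44 * 3.3
= 57.024 N


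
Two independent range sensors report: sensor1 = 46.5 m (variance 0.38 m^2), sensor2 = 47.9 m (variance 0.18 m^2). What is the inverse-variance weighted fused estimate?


w1 = (1/var1) / (1/var1 + 1/var2)
   = 2.6316 / (2.6316 + 5.5556) = 0.3214
w2 = 1 - w1 = 0.6786
fused = w1*s1 + w2*s2 = 14.9464 + 32.5036
= 47.45 m


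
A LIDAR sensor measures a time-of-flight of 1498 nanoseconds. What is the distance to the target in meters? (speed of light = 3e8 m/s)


tof = 1498 ns = 1.498e-06 s
dist = c * tof / 2
= 3e8 * 1.498e-06 / 2
= 224.7 m


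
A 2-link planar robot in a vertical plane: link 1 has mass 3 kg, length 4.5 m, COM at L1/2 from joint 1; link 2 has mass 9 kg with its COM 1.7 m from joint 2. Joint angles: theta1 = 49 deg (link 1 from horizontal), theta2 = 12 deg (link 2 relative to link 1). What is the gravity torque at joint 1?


Horizontal distance from joint 1 to link-1 COM:
  x_c1 = (L1/2)*cos(t1) = 2.25 * 0.6561 = 1.4761 m
Horizontal distance from joint 1 to link-2 COM:
  x_c2 = L1*cos(t1) + Lc2*cos(t1+t2)
       = 4.5*0.6561 + 1.7*0.4848 = 3.7764 m
tau1 = m1*g*x_c1 + m2*g*x_c2
     = 3*9.81*1.4761 + 9*9.81*3.7764
     = 43.4426 + 333.4221
     = 376.8647 Nm


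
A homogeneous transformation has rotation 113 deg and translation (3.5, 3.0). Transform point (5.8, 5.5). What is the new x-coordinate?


x' = cos(theta)*px - sin(theta)*py + tx
= -0.3907*5.8 - 0.9205*5.5 + 3.5
= -3.829


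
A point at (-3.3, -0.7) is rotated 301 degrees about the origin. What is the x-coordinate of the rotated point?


x' = x*cos(theta) - y*sin(theta)
cos(301 deg) = 0.515, sin(301 deg) = -0.8572
x' = -3.3 * 0.515 - -0.7 * -0.8572
= -1.6996 - 0.6
= -2.2996


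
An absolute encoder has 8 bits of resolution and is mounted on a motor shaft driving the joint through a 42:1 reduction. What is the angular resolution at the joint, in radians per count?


counts = 2^8 = 256
effective counts at joint = 256 * 42 = 10752
resolution = 2*pi / 10752
= 5.8437e-04 rad/count


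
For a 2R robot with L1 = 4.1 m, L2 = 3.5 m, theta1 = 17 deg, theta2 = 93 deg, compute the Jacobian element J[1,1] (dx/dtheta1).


J[1,1] = -L1*sin(t1) - L2*sin(t1+t2)
= -4.1*sin(17) - 3.5*sin(110)
= -4.4876


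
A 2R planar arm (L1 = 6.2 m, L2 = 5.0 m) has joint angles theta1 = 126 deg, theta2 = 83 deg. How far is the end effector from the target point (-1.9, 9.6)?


End effector via forward kinematics:
x = L1*cos(t1) + L2*cos(t1+t2) = -8.0174
y = L1*sin(t1) + L2*sin(t1+t2) = 2.5919
Distance to target:
d = sqrt((-1.9 - -8.0174)^2 + (9.6 - 2.5919)^2)
= sqrt(37.4222 + 49.1141)
= 9.3025 m


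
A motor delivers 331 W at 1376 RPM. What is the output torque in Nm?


omega = 1376 * 2*pi/60 = 144.0944 rad/s
tau = P / omega = 331 / 144.0944
= 2.2971 Nm


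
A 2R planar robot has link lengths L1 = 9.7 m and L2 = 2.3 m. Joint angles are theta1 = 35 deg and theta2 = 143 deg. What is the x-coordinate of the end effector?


Convert angles to radians: theta1 = 0.6109, theta2 = 2.4958
x = L1*cos(theta1) + L2*cos(theta1+theta2)
x = 7.9458 + -2.2986
x = 5.6472


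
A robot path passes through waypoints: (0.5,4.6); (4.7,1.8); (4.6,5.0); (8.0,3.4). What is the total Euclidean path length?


Segment lengths:
  seg1 = sqrt((4.2)^2 + (-2.8)^2) = 5.0478
  seg2 = sqrt((-0.1)^2 + (3.2)^2) = 3.2016
  seg3 = sqrt((3.4)^2 + (-1.6)^2) = 3.7577
Total = 12.007


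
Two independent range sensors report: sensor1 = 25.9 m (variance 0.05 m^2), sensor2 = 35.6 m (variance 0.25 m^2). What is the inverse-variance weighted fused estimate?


w1 = (1/var1) / (1/var1 + 1/var2)
   = 20.0 / (20.0 + 4.0) = 0.8333
w2 = 1 - w1 = 0.1667
fused = w1*s1 + w2*s2 = 21.5833 + 5.9333
= 27.5167 m


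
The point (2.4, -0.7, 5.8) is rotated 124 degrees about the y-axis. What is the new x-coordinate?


Rotation about y-axis: x' = x*cos(theta) + z*sin(theta)
= 2.4 * -0.5592 + 5.8 * 0.829
= 3.4664


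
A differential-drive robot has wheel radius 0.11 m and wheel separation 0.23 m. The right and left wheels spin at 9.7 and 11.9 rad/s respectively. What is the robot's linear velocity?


vR = r*wR = 0.11*9.7 = 1.067 m/s
vL = r*wL = 0.11*11.9 = 1.309 m/s
v = (vR+vL)/2 = 1.188 m/s
omega = (vR-vL)/L = -1.0522 rad/s
linear velocity = 1.188 m/s


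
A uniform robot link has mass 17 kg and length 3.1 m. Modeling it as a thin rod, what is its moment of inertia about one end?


I = (1/3) * m * L^2
= (1/3) * 17 * 3.1^2
= 0.333333 * 17 * 9.61
= 54.4567 kg*m^2


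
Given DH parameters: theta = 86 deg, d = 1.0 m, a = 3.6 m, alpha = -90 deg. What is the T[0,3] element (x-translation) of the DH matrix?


T[0,3] = a * cos(theta)
= 3.6 * cos(86 deg)
= 3.6 * 0.0698
= 0.2511


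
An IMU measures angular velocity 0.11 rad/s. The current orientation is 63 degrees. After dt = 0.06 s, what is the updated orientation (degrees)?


delta_theta = w * dt = 0.11 * 0.06 = 0.0066 rad
= 0.3782 deg
theta_new = 63 + 0.3782 = 63.3782 deg


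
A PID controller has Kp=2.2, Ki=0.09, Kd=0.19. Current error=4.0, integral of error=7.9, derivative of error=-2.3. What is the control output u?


u = Kp*e + Ki*int(e) + Kd*de/dt
= 2.2*4.0 + 0.09*7.9 + 0.19*(-2.3)
= 8.8 + 0.711 + -0.437
= 9.074


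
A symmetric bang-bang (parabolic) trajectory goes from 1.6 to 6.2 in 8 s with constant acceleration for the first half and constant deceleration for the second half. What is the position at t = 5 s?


Symmetric rest-to-rest: each phase covers (pf-p0)/2 in time T/2. 0.5*a*(T/2)^2 = (pf-p0)/2 => a = 4*(pf-p0)/T^2
a = 4*(6.2-1.6)/8^2 = 0.2875
t = 5 is in the deceleration phase (t > T/2).
p = pf - 0.5*a*(T-t)^2 = 6.2 - 0.5*0.2875*3^2
= 4.9062


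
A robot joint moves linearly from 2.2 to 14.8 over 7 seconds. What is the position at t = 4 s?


s = t/T = 4/7 = 0.5714
p(t) = p0 + (pf-p0)*s
= 2.2 + (14.8 - 2.2) * 0.5714
= 9.4


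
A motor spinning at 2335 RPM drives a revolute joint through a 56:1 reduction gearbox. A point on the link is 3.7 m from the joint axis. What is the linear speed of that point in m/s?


omega_motor = 2335 * 2*pi/60 = 244.5206 rad/s
omega_joint = omega_motor / 56 = 4.3664 rad/s
v = omega_joint * r = 4.3664 * 3.7
= 16.1558 m/s


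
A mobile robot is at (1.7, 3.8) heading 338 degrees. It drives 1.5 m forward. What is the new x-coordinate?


x_new = x0 + d*cos(theta)
= 1.7 + 1.5*cos(338)
= 1.7 + 1.3908
= 3.0908


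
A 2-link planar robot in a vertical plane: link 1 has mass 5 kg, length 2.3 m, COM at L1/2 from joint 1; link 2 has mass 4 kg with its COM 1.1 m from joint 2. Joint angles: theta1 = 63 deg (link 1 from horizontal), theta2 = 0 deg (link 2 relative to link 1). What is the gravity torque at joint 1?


Horizontal distance from joint 1 to link-1 COM:
  x_c1 = (L1/2)*cos(t1) = 1.15 * 0.454 = 0.5221 m
Horizontal distance from joint 1 to link-2 COM:
  x_c2 = L1*cos(t1) + Lc2*cos(t1+t2)
       = 2.3*0.454 + 1.1*0.454 = 1.5436 m
tau1 = m1*g*x_c1 + m2*g*x_c2
     = 5*9.81*0.5221 + 4*9.81*1.5436
     = 25.6085 + 60.5696
     = 86.1781 Nm


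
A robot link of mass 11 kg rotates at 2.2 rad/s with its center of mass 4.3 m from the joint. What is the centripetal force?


F = m * omega^2 * r
= 11 * 2.2^2 * 4.3
= 11 * 4.84 * 4.3
= 228.932 N


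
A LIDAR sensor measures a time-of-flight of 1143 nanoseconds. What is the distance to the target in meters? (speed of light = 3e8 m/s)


tof = 1143 ns = 1.143e-06 s
dist = c * tof / 2
= 3e8 * 1.143e-06 / 2
= 171.45 m


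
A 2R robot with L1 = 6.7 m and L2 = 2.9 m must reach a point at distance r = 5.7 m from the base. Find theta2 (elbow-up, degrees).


cos(theta2) = (r^2 - L1^2 - L2^2) / (2*L1*L2)
cos(theta2) = (32.49 - 44.89 - 8.41) / 38.86
cos(theta2) = -0.535512
theta2 = 122.3786 degrees


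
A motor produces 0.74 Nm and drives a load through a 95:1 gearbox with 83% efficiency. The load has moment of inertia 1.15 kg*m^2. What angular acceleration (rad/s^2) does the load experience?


tau_out = tau_motor * N * eta
= 0.74 * 95 * 0.83 = 58.349 Nm
alpha = tau_out / I = 58.349 / 1.15
= 50.7383 rad/s^2


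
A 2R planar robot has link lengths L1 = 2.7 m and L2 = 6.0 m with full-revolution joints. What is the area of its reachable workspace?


r_max = L1 + L2 = 8.7 m
r_min = |L1 - L2| = 3.3 m
Area = pi*(r_max^2 - r_min^2)
= pi*(75.69 - 10.89)
= pi * 64.8
= 203.5752 m^2


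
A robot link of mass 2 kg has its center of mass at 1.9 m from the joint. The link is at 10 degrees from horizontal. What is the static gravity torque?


tau = m*g*L*cos(angle)
= 2 * 9.81 * 1.9 * cos(10 deg)
= 2 * 9.81 * 1.9 * 0.9848
= 36.7117 Nm


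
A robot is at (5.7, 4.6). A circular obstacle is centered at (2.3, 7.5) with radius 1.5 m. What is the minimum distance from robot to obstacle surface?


center_dist = sqrt((5.7-2.3)^2 + (4.6-7.5)^2)
= sqrt(11.56 + 8.41)
= 4.4688
min_dist = center_dist - radius = 4.4688 - 1.5 = 2.9688 m


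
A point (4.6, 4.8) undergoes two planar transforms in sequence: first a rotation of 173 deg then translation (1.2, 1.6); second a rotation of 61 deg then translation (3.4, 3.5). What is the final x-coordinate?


After transform 1:
x1 = cos(173)*4.6 - sin(173)*4.8 + 1.2 = -3.9507
y1 = sin(173)*4.6 + cos(173)*4.8 + 1.6 = -2.6036
After transform 2:
x2 = cos(61)*-3.9507 - sin(61)*-2.6036 + 3.4
= 3.7618


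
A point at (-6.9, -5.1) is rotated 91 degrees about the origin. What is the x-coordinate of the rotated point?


x' = x*cos(theta) - y*sin(theta)
cos(91 deg) = -0.0175, sin(91 deg) = 0.9998
x' = -6.9 * -0.0175 - -5.1 * 0.9998
= 0.1204 - -5.0992
= 5.2196


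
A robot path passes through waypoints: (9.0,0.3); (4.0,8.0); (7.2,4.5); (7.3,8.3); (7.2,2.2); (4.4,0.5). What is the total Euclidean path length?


Segment lengths:
  seg1 = sqrt((-5.0)^2 + (7.7)^2) = 9.181
  seg2 = sqrt((3.2)^2 + (-3.5)^2) = 4.7424
  seg3 = sqrt((0.1)^2 + (3.8)^2) = 3.8013
  seg4 = sqrt((-0.1)^2 + (-6.1)^2) = 6.1008
  seg5 = sqrt((-2.8)^2 + (-1.7)^2) = 3.2757
Total = 27.1011


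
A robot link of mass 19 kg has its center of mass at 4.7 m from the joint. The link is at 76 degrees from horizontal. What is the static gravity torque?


tau = m*g*L*cos(angle)
= 19 * 9.81 * 4.7 * cos(76 deg)
= 19 * 9.81 * 4.7 * 0.2419
= 211.9316 Nm


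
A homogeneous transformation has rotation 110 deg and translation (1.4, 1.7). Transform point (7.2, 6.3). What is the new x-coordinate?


x' = cos(theta)*px - sin(theta)*py + tx
= -0.342*7.2 - 0.9397*6.3 + 1.4
= -6.9826


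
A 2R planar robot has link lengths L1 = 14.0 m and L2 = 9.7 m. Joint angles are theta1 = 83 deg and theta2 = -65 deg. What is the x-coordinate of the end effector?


Convert angles to radians: theta1 = 1.4486, theta2 = -1.1345
x = L1*cos(theta1) + L2*cos(theta1+theta2)
x = 1.7062 + 9.2252
x = 10.9314


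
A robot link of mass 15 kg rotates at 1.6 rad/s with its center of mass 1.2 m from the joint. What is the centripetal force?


F = m * omega^2 * r
= 15 * 1.6^2 * 1.2
= 15 * 2.56 * 1.2
= 46.08 N


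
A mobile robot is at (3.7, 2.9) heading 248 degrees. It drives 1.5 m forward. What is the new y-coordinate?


y_new = y0 + d*sin(theta)
= 2.9 + 1.5*sin(248)
= 2.9 + -1.3908
= 1.5092


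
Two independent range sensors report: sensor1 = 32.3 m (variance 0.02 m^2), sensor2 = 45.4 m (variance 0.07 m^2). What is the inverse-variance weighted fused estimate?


w1 = (1/var1) / (1/var1 + 1/var2)
   = 50.0 / (50.0 + 14.2857) = 0.7778
w2 = 1 - w1 = 0.2222
fused = w1*s1 + w2*s2 = 25.1222 + 10.0889
= 35.2111 m


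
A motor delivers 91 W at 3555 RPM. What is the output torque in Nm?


omega = 3555 * 2*pi/60 = 372.2787 rad/s
tau = P / omega = 91 / 372.2787
= 0.2444 Nm


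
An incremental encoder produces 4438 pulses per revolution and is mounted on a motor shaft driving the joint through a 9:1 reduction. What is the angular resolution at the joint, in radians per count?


counts per rev = 4438
effective counts at joint = 4438 * 9 = 39942
resolution = 2*pi / 39942
= 1.5731e-04 rad/count


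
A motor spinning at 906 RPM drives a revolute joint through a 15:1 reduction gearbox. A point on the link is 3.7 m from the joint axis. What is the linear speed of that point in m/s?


omega_motor = 906 * 2*pi/60 = 94.8761 rad/s
omega_joint = omega_motor / 15 = 6.3251 rad/s
v = omega_joint * r = 6.3251 * 3.7
= 23.4028 m/s


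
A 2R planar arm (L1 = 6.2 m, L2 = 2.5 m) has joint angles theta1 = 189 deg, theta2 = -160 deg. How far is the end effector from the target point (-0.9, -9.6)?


End effector via forward kinematics:
x = L1*cos(t1) + L2*cos(t1+t2) = -3.9371
y = L1*sin(t1) + L2*sin(t1+t2) = 0.2421
Distance to target:
d = sqrt((-0.9 - -3.9371)^2 + (-9.6 - 0.2421)^2)
= sqrt(9.2241 + 96.8675)
= 10.3001 m


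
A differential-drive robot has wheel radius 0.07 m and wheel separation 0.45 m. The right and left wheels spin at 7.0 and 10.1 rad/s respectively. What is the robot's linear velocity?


vR = r*wR = 0.07*7.0 = 0.49 m/s
vL = r*wL = 0.07*10.1 = 0.707 m/s
v = (vR+vL)/2 = 0.5985 m/s
omega = (vR-vL)/L = -0.4822 rad/s
linear velocity = 0.5985 m/s


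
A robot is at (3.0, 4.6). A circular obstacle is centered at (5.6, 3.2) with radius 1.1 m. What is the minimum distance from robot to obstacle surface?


center_dist = sqrt((3.0-5.6)^2 + (4.6-3.2)^2)
= sqrt(6.76 + 1.96)
= 2.953
min_dist = center_dist - radius = 2.953 - 1.1 = 1.853 m


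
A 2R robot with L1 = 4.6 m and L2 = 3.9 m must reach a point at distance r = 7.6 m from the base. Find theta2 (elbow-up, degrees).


cos(theta2) = (r^2 - L1^2 - L2^2) / (2*L1*L2)
cos(theta2) = (57.76 - 21.16 - 15.21) / 35.88
cos(theta2) = 0.596154
theta2 = 53.4051 degrees


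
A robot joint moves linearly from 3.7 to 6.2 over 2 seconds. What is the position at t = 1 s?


s = t/T = 1/2 = 0.5
p(t) = p0 + (pf-p0)*s
= 3.7 + (6.2 - 3.7) * 0.5
= 4.95


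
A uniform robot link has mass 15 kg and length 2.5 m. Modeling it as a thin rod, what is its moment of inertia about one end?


I = (1/3) * m * L^2
= (1/3) * 15 * 2.5^2
= 0.333333 * 15 * 6.25
= 31.25 kg*m^2
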